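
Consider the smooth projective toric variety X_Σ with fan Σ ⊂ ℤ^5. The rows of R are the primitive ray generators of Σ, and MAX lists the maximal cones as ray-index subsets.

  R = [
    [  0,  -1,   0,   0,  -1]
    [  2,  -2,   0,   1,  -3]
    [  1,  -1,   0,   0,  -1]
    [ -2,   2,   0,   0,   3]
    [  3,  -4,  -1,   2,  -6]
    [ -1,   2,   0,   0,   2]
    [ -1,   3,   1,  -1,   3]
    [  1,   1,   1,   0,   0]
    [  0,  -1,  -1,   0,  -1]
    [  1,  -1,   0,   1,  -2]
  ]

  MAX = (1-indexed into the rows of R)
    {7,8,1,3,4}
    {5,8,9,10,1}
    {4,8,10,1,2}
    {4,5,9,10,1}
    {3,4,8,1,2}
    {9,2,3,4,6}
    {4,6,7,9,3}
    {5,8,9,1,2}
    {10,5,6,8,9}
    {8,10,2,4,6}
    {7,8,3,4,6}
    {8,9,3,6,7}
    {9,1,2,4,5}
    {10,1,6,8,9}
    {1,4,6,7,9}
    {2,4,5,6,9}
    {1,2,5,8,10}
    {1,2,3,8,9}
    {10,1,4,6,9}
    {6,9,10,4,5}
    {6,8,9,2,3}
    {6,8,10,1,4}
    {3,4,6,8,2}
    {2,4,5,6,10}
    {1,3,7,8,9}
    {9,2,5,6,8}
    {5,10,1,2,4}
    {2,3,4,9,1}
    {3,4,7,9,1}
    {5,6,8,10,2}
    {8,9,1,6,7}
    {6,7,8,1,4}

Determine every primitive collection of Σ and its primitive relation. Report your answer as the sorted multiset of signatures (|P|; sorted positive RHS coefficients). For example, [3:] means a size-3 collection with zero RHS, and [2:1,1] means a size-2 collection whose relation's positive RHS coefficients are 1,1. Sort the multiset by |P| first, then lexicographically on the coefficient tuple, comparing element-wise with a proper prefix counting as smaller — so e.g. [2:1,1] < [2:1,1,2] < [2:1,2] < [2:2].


|primitive collections| = 11. Relations:

  P={2,7}:  v_{2} + v_{7} = v_{8}  ⟹  sig = [2:1]
  P={3,10}:  v_{3} + v_{10} = v_{2}  ⟹  sig = [2:1]
  P={5,7}:  v_{5} + v_{7} = v_{8} + v_{9} + v_{10}  ⟹  sig = [2:1,1,1]
  P={7,10}:  v_{7} + v_{10} = v_{1} + v_{6} + v_{8}  ⟹  sig = [2:1,1,1]
  P={3,5}:  v_{3} + v_{5} = 2·v_{2} + v_{9}  ⟹  sig = [2:1,2]
  P={1,3,6}:  v_{1} + v_{3} + v_{6} = 0  ⟹  sig = [3:]
  P={1,2,6}:  v_{1} + v_{2} + v_{6} = v_{10}  ⟹  sig = [3:1]
  P={2,9,10}:  v_{2} + v_{9} + v_{10} = v_{5}  ⟹  sig = [3:1]
  P={4,8,9}:  v_{4} + v_{8} + v_{9} = v_{6}  ⟹  sig = [3:1]
  P={4,5,8}:  v_{4} + v_{5} + v_{8} = v_{2} + v_{6} + v_{10}  ⟹  sig = [3:1,1,1]
  P={1,5,6}:  v_{1} + v_{5} + v_{6} = v_{9} + 2·v_{10}  ⟹  sig = [3:1,2]

Signatures (|P|; sorted positive RHS coefficients), sorted:
[[2:1], [2:1], [2:1,1,1], [2:1,1,1], [2:1,2], [3:], [3:1], [3:1], [3:1], [3:1,1,1], [3:1,2]]


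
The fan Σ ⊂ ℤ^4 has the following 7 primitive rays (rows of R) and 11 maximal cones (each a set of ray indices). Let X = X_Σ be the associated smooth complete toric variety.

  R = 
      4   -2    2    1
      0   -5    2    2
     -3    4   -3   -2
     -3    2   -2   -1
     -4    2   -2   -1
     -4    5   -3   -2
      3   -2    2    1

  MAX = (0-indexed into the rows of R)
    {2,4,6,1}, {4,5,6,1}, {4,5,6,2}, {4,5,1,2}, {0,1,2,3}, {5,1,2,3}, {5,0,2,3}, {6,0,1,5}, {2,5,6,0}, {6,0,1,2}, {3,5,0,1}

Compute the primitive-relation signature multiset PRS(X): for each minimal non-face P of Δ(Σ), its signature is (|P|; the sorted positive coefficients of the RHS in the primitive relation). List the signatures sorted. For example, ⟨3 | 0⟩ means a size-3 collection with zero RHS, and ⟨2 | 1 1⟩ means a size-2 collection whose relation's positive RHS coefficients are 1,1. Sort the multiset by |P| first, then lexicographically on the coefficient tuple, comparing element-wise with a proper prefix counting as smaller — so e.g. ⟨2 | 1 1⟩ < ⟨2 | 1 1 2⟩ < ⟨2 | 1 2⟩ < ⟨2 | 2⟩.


5 minimal non-faces of Δ(Σ) (on 7 rays):

  • {0,4}:  v_{0} + v_{4} = 0 — sig = ⟨2 | 0⟩
  • {3,6}:  v_{3} + v_{6} = 0 — sig = ⟨2 | 0⟩
  • {3,4}:  v_{3} + v_{4} = v_{1} + v_{2} + v_{5} — sig = ⟨2 | 1 1 1⟩
  • {0,1,2,5}:  v_{0} + v_{1} + v_{2} + v_{5} = v_{3} — sig = ⟨4 | 1⟩
  • {1,2,5,6}:  v_{1} + v_{2} + v_{5} + v_{6} = v_{4} — sig = ⟨4 | 1⟩

Signatures (|P|; sorted positive RHS coefficients), sorted:
    ⟨2 | 0⟩
    ⟨2 | 0⟩
    ⟨2 | 1 1 1⟩
    ⟨4 | 1⟩
    ⟨4 | 1⟩


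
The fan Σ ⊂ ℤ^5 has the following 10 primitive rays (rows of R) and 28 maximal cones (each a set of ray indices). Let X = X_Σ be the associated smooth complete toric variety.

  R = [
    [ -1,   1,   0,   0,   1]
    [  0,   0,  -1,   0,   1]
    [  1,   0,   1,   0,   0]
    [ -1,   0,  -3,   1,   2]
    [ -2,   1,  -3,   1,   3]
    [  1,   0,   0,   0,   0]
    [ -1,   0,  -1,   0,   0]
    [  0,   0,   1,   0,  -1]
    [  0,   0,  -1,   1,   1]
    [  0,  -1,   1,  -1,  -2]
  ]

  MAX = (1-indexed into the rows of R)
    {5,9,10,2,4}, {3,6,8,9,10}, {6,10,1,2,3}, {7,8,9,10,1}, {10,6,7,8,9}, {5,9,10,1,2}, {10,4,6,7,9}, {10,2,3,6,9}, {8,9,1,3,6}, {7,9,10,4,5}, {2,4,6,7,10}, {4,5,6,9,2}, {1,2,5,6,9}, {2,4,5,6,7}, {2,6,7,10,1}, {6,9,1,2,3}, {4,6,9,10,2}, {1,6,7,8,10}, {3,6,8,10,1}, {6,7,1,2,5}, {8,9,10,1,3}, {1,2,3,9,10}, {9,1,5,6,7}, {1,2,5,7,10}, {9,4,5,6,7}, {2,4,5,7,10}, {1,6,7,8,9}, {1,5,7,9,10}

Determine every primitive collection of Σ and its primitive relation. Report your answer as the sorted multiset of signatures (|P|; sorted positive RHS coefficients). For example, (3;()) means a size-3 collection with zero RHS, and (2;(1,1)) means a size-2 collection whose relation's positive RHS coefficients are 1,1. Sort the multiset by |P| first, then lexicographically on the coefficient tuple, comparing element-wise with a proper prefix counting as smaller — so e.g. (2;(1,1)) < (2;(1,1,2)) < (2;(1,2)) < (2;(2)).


10 minimal non-faces of Δ(Σ) (on 10 rays):

  P = {2,8}:  v_{2} + v_{8} = 0  so sig = (2;())
  P = {3,7}:  v_{3} + v_{7} = 0  so sig = (2;())
  P = {1,4}:  v_{1} + v_{4} = v_{5}  so sig = (2;(1))
  P = {3,4}:  v_{3} + v_{4} = v_{2} + v_{9}  so sig = (2;(1,1))
  P = {4,8}:  v_{4} + v_{8} = v_{7} + v_{9}  so sig = (2;(1,1))
  P = {3,5}:  v_{3} + v_{5} = v_{1} + v_{2} + v_{9}  so sig = (2;(1,1,1))
  P = {5,8}:  v_{5} + v_{8} = v_{1} + v_{7} + v_{9}  so sig = (2;(1,1,1))
  P = {2,7,9}:  v_{2} + v_{7} + v_{9} = v_{4}  so sig = (3;(1))
  P = {5,6,10}:  v_{5} + v_{6} + v_{10} = v_{2} + v_{7}  so sig = (3;(1,1))
  P = {1,6,9,10}:  v_{1} + v_{6} + v_{9} + v_{10} = 0  so sig = (4;())

Signatures (|P|; sorted positive RHS coefficients), sorted:
    (2;())
    (2;())
    (2;(1))
    (2;(1,1))
    (2;(1,1))
    (2;(1,1,1))
    (2;(1,1,1))
    (3;(1))
    (3;(1,1))
    (4;())


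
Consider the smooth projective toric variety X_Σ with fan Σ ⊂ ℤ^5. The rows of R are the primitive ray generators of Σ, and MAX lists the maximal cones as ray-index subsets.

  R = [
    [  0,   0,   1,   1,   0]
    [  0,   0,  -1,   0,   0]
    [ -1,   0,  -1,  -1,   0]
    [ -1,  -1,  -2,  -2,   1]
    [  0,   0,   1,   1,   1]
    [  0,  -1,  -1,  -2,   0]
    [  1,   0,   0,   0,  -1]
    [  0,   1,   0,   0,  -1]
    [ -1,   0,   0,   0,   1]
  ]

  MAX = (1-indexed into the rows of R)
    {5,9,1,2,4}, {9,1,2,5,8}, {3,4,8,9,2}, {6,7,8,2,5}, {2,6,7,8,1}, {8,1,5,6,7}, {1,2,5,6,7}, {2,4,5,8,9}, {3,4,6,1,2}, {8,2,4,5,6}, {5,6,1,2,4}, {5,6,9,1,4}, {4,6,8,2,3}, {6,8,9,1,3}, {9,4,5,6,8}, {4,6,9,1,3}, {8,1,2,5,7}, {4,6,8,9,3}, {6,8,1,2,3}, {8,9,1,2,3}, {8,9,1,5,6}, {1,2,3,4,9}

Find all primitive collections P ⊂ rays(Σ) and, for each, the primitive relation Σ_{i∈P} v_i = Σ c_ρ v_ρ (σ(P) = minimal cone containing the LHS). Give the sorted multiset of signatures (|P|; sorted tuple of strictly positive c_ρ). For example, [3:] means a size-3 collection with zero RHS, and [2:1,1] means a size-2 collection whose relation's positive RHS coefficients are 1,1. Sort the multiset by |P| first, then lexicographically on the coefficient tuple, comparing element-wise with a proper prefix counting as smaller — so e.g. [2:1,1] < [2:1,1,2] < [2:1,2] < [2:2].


7 minimal non-faces of Δ(Σ) (on 9 rays):

  {7,9}:  v_{7} + v_{9} = 0  ⟹  sig = [2:]
  {3,5}:  v_{3} + v_{5} = v_{9}  ⟹  sig = [2:1]
  {4,7}:  v_{4} + v_{7} = v_{2} + v_{6}  ⟹  sig = [2:1,1]
  {3,7}:  v_{3} + v_{7} = v_{1} + v_{2} + v_{6} + v_{8}  ⟹  sig = [2:1,1,1,1]
  {1,4,8}:  v_{1} + v_{4} + v_{8} = v_{3}  ⟹  sig = [3:1]
  {2,6,9}:  v_{2} + v_{6} + v_{9} = v_{4}  ⟹  sig = [3:1]
  {1,2,5,6,8}:  v_{1} + v_{2} + v_{5} + v_{6} + v_{8} = 0  ⟹  sig = [5:]

Sorted signature multiset PRS(X):
    [2:]
    [2:1]
    [2:1,1]
    [2:1,1,1,1]
    [3:1]
    [3:1]
    [5:]


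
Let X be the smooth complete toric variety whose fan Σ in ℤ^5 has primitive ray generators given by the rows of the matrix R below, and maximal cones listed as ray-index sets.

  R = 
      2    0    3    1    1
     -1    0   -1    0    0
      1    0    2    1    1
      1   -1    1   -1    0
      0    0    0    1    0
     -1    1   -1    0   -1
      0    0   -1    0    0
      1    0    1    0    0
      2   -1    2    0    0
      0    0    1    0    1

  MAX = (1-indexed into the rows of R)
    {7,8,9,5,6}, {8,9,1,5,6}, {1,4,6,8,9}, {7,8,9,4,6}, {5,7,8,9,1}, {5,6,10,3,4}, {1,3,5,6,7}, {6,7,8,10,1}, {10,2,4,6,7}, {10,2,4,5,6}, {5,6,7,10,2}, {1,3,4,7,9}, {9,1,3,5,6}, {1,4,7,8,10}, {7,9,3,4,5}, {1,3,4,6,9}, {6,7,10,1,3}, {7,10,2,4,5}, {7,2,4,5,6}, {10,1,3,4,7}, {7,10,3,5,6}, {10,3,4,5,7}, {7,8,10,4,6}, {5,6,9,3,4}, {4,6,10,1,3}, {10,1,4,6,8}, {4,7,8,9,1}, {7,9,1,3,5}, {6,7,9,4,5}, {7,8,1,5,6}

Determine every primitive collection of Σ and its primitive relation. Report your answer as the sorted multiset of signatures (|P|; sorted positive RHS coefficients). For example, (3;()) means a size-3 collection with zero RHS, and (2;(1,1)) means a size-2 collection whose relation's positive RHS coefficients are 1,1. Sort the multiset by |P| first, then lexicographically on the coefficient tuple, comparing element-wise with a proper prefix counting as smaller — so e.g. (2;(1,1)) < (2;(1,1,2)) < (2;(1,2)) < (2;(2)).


15 collections generate NE(X_Σ); each relation:

  • {2,8}:  v_{2} + v_{8} = 0  ⟹  sig = (2;())
  • {1,2}:  v_{1} + v_{2} = v_{3}  ⟹  sig = (2;(1))
  • {3,8}:  v_{3} + v_{8} = v_{1}  ⟹  sig = (2;(1))
  • {2,3}:  v_{2} + v_{3} = v_{5} + v_{10}  ⟹  sig = (2;(1,1))
  • {2,9}:  v_{2} + v_{9} = v_{4} + v_{5}  ⟹  sig = (2;(1,1))
  • {9,10}:  v_{9} + v_{10} = v_{3} + v_{4}  ⟹  sig = (2;(1,1))
  • {4,5,8}:  v_{4} + v_{5} + v_{8} = v_{9}  ⟹  sig = (3;(1))
  • {5,8,10}:  v_{5} + v_{8} + v_{10} = v_{3}  ⟹  sig = (3;(1))
  • {1,4,5}:  v_{1} + v_{4} + v_{5} = v_{3} + v_{9}  ⟹  sig = (3;(1,1))
  • {1,5,10}:  v_{1} + v_{5} + v_{10} = 2·v_{3}  ⟹  sig = (3;(2))
  • {3,4,6,7}:  v_{3} + v_{4} + v_{6} + v_{7} = v_{8}  ⟹  sig = (4;(1))
  • {3,6,7,9}:  v_{3} + v_{6} + v_{7} + v_{9} = v_{5} + 2·v_{8}  ⟹  sig = (4;(1,2))
  • {1,6,7,9}:  v_{1} + v_{6} + v_{7} + v_{9} = v_{5} + 3·v_{8}  ⟹  sig = (4;(1,3))
  • {1,4,6,7}:  v_{1} + v_{4} + v_{6} + v_{7} = 2·v_{8}  ⟹  sig = (4;(2))
  • {4,5,6,7,10}:  v_{4} + v_{5} + v_{6} + v_{7} + v_{10} = 0  ⟹  sig = (5;())

Hence PRS(X_Σ) =
[(2;()), (2;(1)), (2;(1)), (2;(1,1)), (2;(1,1)), (2;(1,1)), (3;(1)), (3;(1)), (3;(1,1)), (3;(2)), (4;(1)), (4;(1,2)), (4;(1,3)), (4;(2)), (5;())]


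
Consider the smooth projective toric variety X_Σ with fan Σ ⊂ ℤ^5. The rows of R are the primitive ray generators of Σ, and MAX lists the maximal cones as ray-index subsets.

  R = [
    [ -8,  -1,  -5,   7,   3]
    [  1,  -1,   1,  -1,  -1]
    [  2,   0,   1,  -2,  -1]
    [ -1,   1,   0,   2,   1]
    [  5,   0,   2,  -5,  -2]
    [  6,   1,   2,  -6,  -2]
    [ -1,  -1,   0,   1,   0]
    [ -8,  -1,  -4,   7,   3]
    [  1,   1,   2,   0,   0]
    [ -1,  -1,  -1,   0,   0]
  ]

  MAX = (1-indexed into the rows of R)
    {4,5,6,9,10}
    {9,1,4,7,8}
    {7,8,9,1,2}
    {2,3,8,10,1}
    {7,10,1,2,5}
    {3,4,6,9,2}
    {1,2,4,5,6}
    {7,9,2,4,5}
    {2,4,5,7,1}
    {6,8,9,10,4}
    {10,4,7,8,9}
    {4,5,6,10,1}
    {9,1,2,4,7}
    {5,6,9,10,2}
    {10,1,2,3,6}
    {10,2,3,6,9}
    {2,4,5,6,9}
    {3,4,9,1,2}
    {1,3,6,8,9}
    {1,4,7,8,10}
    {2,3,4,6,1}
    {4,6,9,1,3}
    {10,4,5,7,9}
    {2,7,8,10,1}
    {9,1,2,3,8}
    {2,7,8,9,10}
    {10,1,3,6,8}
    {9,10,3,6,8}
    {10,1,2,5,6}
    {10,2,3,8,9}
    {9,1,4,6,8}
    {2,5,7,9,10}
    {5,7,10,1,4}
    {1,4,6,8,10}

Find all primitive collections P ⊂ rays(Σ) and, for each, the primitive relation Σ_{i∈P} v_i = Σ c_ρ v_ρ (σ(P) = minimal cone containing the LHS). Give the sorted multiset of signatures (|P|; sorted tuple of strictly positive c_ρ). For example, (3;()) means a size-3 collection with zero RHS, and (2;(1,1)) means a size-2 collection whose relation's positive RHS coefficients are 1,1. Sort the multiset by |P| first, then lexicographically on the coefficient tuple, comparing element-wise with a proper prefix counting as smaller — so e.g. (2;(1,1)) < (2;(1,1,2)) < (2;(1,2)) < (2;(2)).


The 12 primitive collections of Σ (r=10, n=5):

  • {3,7}:  v_{3} + v_{7} = v_{2}  so sig = (2;(1))
  • {6,7}:  v_{6} + v_{7} = v_{5}  so sig = (2;(1))
  • {3,5}:  v_{3} + v_{5} = v_{2} + v_{6}  so sig = (2;(1,1))
  • {5,8}:  v_{5} + v_{8} = v_{4} + 2·v_{10}  so sig = (2;(1,2))
  • {3,4,10}:  v_{3} + v_{4} + v_{10} = 0  so sig = (3;())
  • {1,9,10}:  v_{1} + v_{9} + v_{10} = v_{8}  so sig = (3;(1))
  • {2,4,10}:  v_{2} + v_{4} + v_{10} = v_{7}  so sig = (3;(1))
  • {2,6,8}:  v_{2} + v_{6} + v_{8} = v_{10}  so sig = (3;(1))
  • {1,5,9}:  v_{1} + v_{5} + v_{9} = v_{4} + v_{10}  so sig = (3;(1,1))
  • {3,4,8}:  v_{3} + v_{4} + v_{8} = v_{1} + v_{9}  so sig = (3;(1,1))
  • {2,4,8}:  v_{2} + v_{4} + v_{8} = v_{1} + v_{7} + v_{9}  so sig = (3;(1,1,1))
  • {1,2,6,9}:  v_{1} + v_{2} + v_{6} + v_{9} = 0  so sig = (4;())

Sorted signature multiset PRS(X):
    (2;(1))
    (2;(1))
    (2;(1,1))
    (2;(1,2))
    (3;())
    (3;(1))
    (3;(1))
    (3;(1))
    (3;(1,1))
    (3;(1,1))
    (3;(1,1,1))
    (4;())


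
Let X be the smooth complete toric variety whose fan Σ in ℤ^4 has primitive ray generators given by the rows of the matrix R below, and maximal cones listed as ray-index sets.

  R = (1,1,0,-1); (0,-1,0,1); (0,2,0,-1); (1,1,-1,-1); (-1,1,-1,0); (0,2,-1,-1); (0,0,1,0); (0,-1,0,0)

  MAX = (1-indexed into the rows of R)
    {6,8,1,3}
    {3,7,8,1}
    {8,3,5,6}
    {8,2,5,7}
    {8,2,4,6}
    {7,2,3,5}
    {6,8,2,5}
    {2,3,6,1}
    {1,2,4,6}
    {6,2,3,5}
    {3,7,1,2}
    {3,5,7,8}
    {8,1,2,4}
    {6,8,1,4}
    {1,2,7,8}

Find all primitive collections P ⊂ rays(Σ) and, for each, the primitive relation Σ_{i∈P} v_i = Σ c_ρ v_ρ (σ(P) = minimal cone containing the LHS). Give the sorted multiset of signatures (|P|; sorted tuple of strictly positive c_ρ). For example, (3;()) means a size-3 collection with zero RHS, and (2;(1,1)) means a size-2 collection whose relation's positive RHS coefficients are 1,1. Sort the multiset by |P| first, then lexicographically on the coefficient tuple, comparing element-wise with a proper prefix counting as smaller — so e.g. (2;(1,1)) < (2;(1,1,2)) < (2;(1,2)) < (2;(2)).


7 minimal non-faces of Δ(Σ) (on 8 rays):

  {1,5}:  v_{1} + v_{5} = v_{6} ; sig = (2;(1))
  {4,7}:  v_{4} + v_{7} = v_{1} ; sig = (2;(1))
  {6,7}:  v_{6} + v_{7} = v_{3} ; sig = (2;(1))
  {3,4}:  v_{3} + v_{4} = v_{1} + v_{6} ; sig = (2;(1,1))
  {4,5}:  v_{4} + v_{5} = v_{2} + 2·v_{6} + v_{8} ; sig = (2;(1,1,2))
  {2,3,8}:  v_{2} + v_{3} + v_{8} = 0 ; sig = (3;())
  {1,2,6,8}:  v_{1} + v_{2} + v_{6} + v_{8} = v_{4} ; sig = (4;(1))

Sorted signature multiset PRS(X):
    (2;(1))
    (2;(1))
    (2;(1))
    (2;(1,1))
    (2;(1,1,2))
    (3;())
    (4;(1))


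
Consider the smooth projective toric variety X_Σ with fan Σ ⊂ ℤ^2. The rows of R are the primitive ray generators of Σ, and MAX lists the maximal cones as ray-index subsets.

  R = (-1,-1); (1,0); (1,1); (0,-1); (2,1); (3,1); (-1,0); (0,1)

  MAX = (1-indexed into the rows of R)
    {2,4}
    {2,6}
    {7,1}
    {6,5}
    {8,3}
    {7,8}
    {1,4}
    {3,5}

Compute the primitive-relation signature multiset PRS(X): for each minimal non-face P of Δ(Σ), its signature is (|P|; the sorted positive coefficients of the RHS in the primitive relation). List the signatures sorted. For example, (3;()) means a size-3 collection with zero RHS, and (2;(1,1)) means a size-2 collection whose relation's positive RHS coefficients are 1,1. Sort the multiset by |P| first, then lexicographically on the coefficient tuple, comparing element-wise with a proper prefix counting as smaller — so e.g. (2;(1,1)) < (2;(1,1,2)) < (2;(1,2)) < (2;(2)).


|primitive collections| = 20. Relations:

  • {1,3}:  v_{1} + v_{3} = 0 ; sig = (2;())
  • {2,7}:  v_{2} + v_{7} = 0 ; sig = (2;())
  • {4,8}:  v_{4} + v_{8} = 0 ; sig = (2;())
  • {1,2}:  v_{1} + v_{2} = v_{4} ; sig = (2;(1))
  • {1,5}:  v_{1} + v_{5} = v_{2} ; sig = (2;(1))
  • {1,8}:  v_{1} + v_{8} = v_{7} ; sig = (2;(1))
  • {2,3}:  v_{2} + v_{3} = v_{5} ; sig = (2;(1))
  • {2,5}:  v_{2} + v_{5} = v_{6} ; sig = (2;(1))
  • {2,8}:  v_{2} + v_{8} = v_{3} ; sig = (2;(1))
  • {3,4}:  v_{3} + v_{4} = v_{2} ; sig = (2;(1))
  • {3,7}:  v_{3} + v_{7} = v_{8} ; sig = (2;(1))
  • {4,7}:  v_{4} + v_{7} = v_{1} ; sig = (2;(1))
  • {5,7}:  v_{5} + v_{7} = v_{3} ; sig = (2;(1))
  • {6,7}:  v_{6} + v_{7} = v_{5} ; sig = (2;(1))
  • {6,8}:  v_{6} + v_{8} = v_{3} + v_{5} ; sig = (2;(1,1))
  • {1,6}:  v_{1} + v_{6} = 2·v_{2} ; sig = (2;(2))
  • {3,6}:  v_{3} + v_{6} = 2·v_{5} ; sig = (2;(2))
  • {4,5}:  v_{4} + v_{5} = 2·v_{2} ; sig = (2;(2))
  • {5,8}:  v_{5} + v_{8} = 2·v_{3} ; sig = (2;(2))
  • {4,6}:  v_{4} + v_{6} = 3·v_{2} ; sig = (2;(3))

so the primitive-relation signature multiset is
    (2;())
    (2;())
    (2;())
    (2;(1))
    (2;(1))
    (2;(1))
    (2;(1))
    (2;(1))
    (2;(1))
    (2;(1))
    (2;(1))
    (2;(1))
    (2;(1))
    (2;(1))
    (2;(1,1))
    (2;(2))
    (2;(2))
    (2;(2))
    (2;(2))
    (2;(3))


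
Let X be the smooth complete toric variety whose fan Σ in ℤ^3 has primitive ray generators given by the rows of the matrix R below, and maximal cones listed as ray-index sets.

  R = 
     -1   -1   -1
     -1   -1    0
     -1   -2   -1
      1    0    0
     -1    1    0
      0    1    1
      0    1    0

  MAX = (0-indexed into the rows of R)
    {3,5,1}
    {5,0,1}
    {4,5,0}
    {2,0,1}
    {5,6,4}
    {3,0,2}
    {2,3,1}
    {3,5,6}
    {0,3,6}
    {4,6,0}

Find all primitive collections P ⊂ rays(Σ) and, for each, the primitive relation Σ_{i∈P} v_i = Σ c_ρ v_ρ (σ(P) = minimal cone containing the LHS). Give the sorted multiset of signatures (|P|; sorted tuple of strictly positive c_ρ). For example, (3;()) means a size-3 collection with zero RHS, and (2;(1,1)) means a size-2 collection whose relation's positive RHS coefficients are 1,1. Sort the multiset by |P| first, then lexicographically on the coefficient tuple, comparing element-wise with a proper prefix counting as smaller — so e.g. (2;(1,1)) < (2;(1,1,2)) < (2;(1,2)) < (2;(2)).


Minimal non-faces — 9 found among 7 rays, 10 max cones:

  P={2,5}:  v_{2} + v_{5} = v_{1} — sig = (2;(1))
  P={2,6}:  v_{2} + v_{6} = v_{0} — sig = (2;(1))
  P={3,4}:  v_{3} + v_{4} = v_{6} — sig = (2;(1))
  P={1,6}:  v_{1} + v_{6} = v_{0} + v_{5} — sig = (2;(1,1))
  P={2,4}:  v_{2} + v_{4} = 2·v_{0} + v_{5} — sig = (2;(1,2))
  P={1,4}:  v_{1} + v_{4} = 2·v_{0} + 2·v_{5} — sig = (2;(2,2))
  P={0,3,5}:  v_{0} + v_{3} + v_{5} = 0 — sig = (3;())
  P={0,1,3}:  v_{0} + v_{1} + v_{3} = v_{2} — sig = (3;(1))
  P={0,5,6}:  v_{0} + v_{5} + v_{6} = v_{4} — sig = (3;(1))

Sorted signature multiset PRS(X):
{ (2;(1)) ×3,  (2;(1,1)),  (2;(1,2)),  (2;(2,2)),  (3;()),  (3;(1)) ×2 }


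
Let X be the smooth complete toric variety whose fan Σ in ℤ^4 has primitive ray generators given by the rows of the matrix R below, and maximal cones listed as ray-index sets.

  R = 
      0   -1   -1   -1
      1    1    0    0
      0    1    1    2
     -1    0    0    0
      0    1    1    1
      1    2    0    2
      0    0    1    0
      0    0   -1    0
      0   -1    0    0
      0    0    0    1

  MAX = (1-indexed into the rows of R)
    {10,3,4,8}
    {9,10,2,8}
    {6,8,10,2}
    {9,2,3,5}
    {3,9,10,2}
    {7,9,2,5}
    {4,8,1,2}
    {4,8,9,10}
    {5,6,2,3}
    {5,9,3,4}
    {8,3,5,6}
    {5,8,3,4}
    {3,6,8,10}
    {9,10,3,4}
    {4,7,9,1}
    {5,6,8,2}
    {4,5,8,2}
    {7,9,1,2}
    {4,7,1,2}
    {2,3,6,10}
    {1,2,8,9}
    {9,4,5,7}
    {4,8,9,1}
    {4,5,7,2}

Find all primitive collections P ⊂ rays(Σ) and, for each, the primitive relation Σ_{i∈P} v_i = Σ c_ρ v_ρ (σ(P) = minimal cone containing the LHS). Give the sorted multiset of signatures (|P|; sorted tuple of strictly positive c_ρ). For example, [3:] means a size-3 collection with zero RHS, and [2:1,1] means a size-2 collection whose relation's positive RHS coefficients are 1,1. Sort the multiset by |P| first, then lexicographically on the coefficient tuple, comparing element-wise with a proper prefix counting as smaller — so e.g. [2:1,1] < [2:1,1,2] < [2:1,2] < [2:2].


Primitive collections (17):

  • {1,5}:  v_{1} + v_{5} = 0 ; sig = [2:]
  • {7,8}:  v_{7} + v_{8} = 0 ; sig = [2:]
  • {1,3}:  v_{1} + v_{3} = v_{10} ; sig = [2:1]
  • {5,10}:  v_{5} + v_{10} = v_{3} ; sig = [2:1]
  • {1,10}:  v_{1} + v_{10} = v_{8} + v_{9} ; sig = [2:1,1]
  • {6,7}:  v_{6} + v_{7} = v_{2} + v_{3} ; sig = [2:1,1]
  • {7,10}:  v_{7} + v_{10} = v_{5} + v_{9} ; sig = [2:1,1]
  • {1,6}:  v_{1} + v_{6} = v_{2} + v_{8} + v_{10} ; sig = [2:1,1,1]
  • {3,7}:  v_{3} + v_{7} = 2·v_{5} + v_{9} ; sig = [2:1,2]
  • {6,9}:  v_{6} + v_{9} = v_{2} + 2·v_{10} ; sig = [2:1,2]
  • {4,6}:  v_{4} + v_{6} = 2·v_{5} + 2·v_{8} ; sig = [2:2,2]
  • {2,4,9}:  v_{2} + v_{4} + v_{9} = 0 ; sig = [3:]
  • {2,3,8}:  v_{2} + v_{3} + v_{8} = v_{6} ; sig = [3:1]
  • {5,8,9}:  v_{5} + v_{8} + v_{9} = v_{10} ; sig = [3:1]
  • {2,4,10}:  v_{2} + v_{4} + v_{10} = v_{5} + v_{8} ; sig = [3:1,1]
  • {2,3,4}:  v_{2} + v_{3} + v_{4} = 2·v_{5} + v_{8} ; sig = [3:1,2]
  • {3,8,9}:  v_{3} + v_{8} + v_{9} = 2·v_{10} ; sig = [3:2]

Sorted signature multiset PRS(X):
    [2:]
    [2:]
    [2:1]
    [2:1]
    [2:1,1]
    [2:1,1]
    [2:1,1]
    [2:1,1,1]
    [2:1,2]
    [2:1,2]
    [2:2,2]
    [3:]
    [3:1]
    [3:1]
    [3:1,1]
    [3:1,2]
    [3:2]


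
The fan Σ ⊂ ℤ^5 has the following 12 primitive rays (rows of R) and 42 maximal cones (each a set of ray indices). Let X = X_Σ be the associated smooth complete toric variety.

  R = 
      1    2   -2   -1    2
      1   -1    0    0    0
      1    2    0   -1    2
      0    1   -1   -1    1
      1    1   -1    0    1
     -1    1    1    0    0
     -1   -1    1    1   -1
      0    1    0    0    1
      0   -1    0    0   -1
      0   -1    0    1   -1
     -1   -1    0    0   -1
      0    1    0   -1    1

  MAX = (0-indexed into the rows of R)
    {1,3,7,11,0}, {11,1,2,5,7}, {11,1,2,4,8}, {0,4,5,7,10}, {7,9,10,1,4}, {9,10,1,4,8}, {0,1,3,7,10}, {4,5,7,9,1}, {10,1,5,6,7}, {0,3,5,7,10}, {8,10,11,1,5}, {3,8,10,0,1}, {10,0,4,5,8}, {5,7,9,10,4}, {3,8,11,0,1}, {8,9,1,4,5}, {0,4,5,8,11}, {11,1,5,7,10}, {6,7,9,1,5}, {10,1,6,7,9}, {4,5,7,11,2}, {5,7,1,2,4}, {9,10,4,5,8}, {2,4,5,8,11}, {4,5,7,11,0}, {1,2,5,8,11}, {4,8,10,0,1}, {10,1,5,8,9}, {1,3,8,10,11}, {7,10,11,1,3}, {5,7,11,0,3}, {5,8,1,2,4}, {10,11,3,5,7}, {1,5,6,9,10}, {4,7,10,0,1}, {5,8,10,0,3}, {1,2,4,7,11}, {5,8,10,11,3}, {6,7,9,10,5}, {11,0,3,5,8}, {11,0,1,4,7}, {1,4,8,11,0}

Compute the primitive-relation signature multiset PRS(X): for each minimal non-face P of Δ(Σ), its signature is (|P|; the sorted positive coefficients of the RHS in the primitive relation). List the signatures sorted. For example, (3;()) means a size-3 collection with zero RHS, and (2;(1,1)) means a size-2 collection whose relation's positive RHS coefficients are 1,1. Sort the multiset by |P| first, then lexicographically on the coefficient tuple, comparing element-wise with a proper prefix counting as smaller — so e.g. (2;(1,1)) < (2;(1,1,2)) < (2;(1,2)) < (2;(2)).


Δ(Σ) — 12 vertices, 22 min non-faces:

  P = {7,8}:  v_{7} + v_{8} = 0 ; sig = (2;())
  P = {9,11}:  v_{9} + v_{11} = 0 ; sig = (2;())
  P = {2,10}:  v_{2} + v_{10} = v_{11} ; sig = (2;(1))
  P = {3,4}:  v_{3} + v_{4} = v_{0} ; sig = (2;(1))
  P = {3,6}:  v_{3} + v_{6} = v_{7} + v_{10} ; sig = (2;(1,1))
  P = {3,9}:  v_{3} + v_{9} = v_{4} + v_{10} ; sig = (2;(1,1))
  P = {4,6}:  v_{4} + v_{6} = v_{7} + v_{9} ; sig = (2;(1,1))
  P = {0,6}:  v_{0} + v_{6} = v_{4} + v_{7} + v_{10} ; sig = (2;(1,1,1))
  P = {2,6}:  v_{2} + v_{6} = v_{1} + v_{5} + v_{7} ; sig = (2;(1,1,1))
  P = {2,9}:  v_{2} + v_{9} = v_{1} + v_{4} + v_{5} ; sig = (2;(1,1,1))
  P = {6,8}:  v_{6} + v_{8} = v_{1} + v_{5} + v_{9} + v_{10} ; sig = (2;(1,1,1,1))
  P = {6,11}:  v_{6} + v_{11} = v_{1} + v_{5} + v_{7} + v_{10} ; sig = (2;(1,1,1,1))
  P = {0,9}:  v_{0} + v_{9} = 2·v_{4} + v_{10} ; sig = (2;(1,2))
  P = {2,3}:  v_{2} + v_{3} = v_{4} + 2·v_{11} ; sig = (2;(1,2))
  P = {0,2}:  v_{0} + v_{2} = 2·v_{4} + 2·v_{11} ; sig = (2;(2,2))
  P = {1,3,5}:  v_{1} + v_{3} + v_{5} = v_{11} ; sig = (3;(1))
  P = {4,10,11}:  v_{4} + v_{10} + v_{11} = v_{3} ; sig = (3;(1))
  P = {0,1,5}:  v_{0} + v_{1} + v_{5} = v_{4} + v_{11} ; sig = (3;(1,1))
  P = {0,10,11}:  v_{0} + v_{10} + v_{11} = 2·v_{3} ; sig = (3;(2))
  P = {1,4,5,10}:  v_{1} + v_{4} + v_{5} + v_{10} = 0 ; sig = (4;())
  P = {1,4,5,11}:  v_{1} + v_{4} + v_{5} + v_{11} = v_{2} ; sig = (4;(1))
  P = {1,5,7,9,10}:  v_{1} + v_{5} + v_{7} + v_{9} + v_{10} = v_{6} ; sig = (5;(1))

Sorted signature multiset PRS(X):
{ (2;()) ×2,  (2;(1)) ×2,  (2;(1,1)) ×3,  (2;(1,1,1)) ×3,  (2;(1,1,1,1)) ×2,  (2;(1,2)) ×2,  (2;(2,2)),  (3;(1)) ×2,  (3;(1,1)),  (3;(2)),  (4;()),  (4;(1)),  (5;(1)) }


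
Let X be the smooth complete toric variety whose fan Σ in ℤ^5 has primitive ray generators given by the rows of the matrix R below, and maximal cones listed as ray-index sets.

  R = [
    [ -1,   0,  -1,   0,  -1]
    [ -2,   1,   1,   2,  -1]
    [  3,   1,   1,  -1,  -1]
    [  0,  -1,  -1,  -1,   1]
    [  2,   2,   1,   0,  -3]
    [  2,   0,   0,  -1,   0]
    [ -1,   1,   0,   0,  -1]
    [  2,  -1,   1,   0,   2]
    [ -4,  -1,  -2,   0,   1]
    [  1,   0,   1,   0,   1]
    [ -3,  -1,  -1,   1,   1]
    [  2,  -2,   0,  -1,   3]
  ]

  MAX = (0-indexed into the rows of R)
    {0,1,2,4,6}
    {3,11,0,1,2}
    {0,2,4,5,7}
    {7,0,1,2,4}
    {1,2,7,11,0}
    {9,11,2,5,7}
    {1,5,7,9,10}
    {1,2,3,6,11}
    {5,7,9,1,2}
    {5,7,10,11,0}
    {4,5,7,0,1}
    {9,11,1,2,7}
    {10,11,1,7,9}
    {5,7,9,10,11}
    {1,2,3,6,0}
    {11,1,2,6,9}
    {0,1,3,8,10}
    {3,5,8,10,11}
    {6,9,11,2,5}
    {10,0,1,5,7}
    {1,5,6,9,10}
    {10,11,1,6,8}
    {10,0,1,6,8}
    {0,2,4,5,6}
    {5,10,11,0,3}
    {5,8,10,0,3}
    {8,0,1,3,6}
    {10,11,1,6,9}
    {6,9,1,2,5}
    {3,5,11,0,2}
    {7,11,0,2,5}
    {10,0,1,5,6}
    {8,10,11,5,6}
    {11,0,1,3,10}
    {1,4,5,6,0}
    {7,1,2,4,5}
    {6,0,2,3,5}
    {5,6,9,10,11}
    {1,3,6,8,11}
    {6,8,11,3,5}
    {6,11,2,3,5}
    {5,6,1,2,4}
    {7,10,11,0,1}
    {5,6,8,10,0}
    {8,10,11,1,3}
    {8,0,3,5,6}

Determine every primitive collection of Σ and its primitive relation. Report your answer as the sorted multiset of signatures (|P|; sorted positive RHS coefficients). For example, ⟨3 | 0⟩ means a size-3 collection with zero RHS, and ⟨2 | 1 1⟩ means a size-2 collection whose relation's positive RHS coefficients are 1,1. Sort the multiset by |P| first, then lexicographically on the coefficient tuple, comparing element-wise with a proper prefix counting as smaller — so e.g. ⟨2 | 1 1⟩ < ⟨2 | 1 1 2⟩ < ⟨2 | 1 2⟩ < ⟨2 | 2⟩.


|primitive collections| = 20. Relations:

  P={0,9}:  v_{0} + v_{9} = 0 ; sig = ⟨2 | 0⟩
  P={2,10}:  v_{2} + v_{10} = 0 ; sig = ⟨2 | 0⟩
  P={3,7}:  v_{3} + v_{7} = v_{11} ; sig = ⟨2 | 1⟩
  P={6,7}:  v_{6} + v_{7} = v_{9} ; sig = ⟨2 | 1⟩
  P={2,8}:  v_{2} + v_{8} = v_{3} + v_{6} ; sig = ⟨2 | 1 1⟩
  P={3,4}:  v_{3} + v_{4} = v_{0} + v_{2} ; sig = ⟨2 | 1 1⟩
  P={3,9}:  v_{3} + v_{9} = v_{6} + v_{11} ; sig = ⟨2 | 1 1⟩
  P={4,8}:  v_{4} + v_{8} = v_{0} + v_{6} ; sig = ⟨2 | 1 1⟩
  P={4,9}:  v_{4} + v_{9} = v_{1} + v_{2} + v_{5} ; sig = ⟨2 | 1 1 1⟩
  P={4,10}:  v_{4} + v_{10} = v_{0} + v_{1} + v_{5} ; sig = ⟨2 | 1 1 1⟩
  P={4,11}:  v_{4} + v_{11} = v_{0} + v_{2} + v_{7} ; sig = ⟨2 | 1 1 1⟩
  P={7,8}:  v_{7} + v_{8} = v_{6} + v_{10} + v_{11} ; sig = ⟨2 | 1 1 1⟩
  P={8,9}:  v_{8} + v_{9} = 2·v_{6} + v_{10} + v_{11} ; sig = ⟨2 | 1 1 2⟩
  P={1,3,5}:  v_{1} + v_{3} + v_{5} = 0 ; sig = ⟨3 | 0⟩
  P={0,6,11}:  v_{0} + v_{6} + v_{11} = v_{3} ; sig = ⟨3 | 1⟩
  P={1,5,11}:  v_{1} + v_{5} + v_{11} = v_{7} ; sig = ⟨3 | 1⟩
  P={3,6,10}:  v_{3} + v_{6} + v_{10} = v_{8} ; sig = ⟨3 | 1⟩
  P={1,5,8}:  v_{1} + v_{5} + v_{8} = v_{6} + v_{10} ; sig = ⟨3 | 1 1⟩
  P={0,8,11}:  v_{0} + v_{8} + v_{11} = 2·v_{3} + v_{10} ; sig = ⟨3 | 1 2⟩
  P={0,1,2,5}:  v_{0} + v_{1} + v_{2} + v_{5} = v_{4} ; sig = ⟨4 | 1⟩

Hence PRS(X_Σ) =
    ⟨2 | 0⟩
    ⟨2 | 0⟩
    ⟨2 | 1⟩
    ⟨2 | 1⟩
    ⟨2 | 1 1⟩
    ⟨2 | 1 1⟩
    ⟨2 | 1 1⟩
    ⟨2 | 1 1⟩
    ⟨2 | 1 1 1⟩
    ⟨2 | 1 1 1⟩
    ⟨2 | 1 1 1⟩
    ⟨2 | 1 1 1⟩
    ⟨2 | 1 1 2⟩
    ⟨3 | 0⟩
    ⟨3 | 1⟩
    ⟨3 | 1⟩
    ⟨3 | 1⟩
    ⟨3 | 1 1⟩
    ⟨3 | 1 2⟩
    ⟨4 | 1⟩


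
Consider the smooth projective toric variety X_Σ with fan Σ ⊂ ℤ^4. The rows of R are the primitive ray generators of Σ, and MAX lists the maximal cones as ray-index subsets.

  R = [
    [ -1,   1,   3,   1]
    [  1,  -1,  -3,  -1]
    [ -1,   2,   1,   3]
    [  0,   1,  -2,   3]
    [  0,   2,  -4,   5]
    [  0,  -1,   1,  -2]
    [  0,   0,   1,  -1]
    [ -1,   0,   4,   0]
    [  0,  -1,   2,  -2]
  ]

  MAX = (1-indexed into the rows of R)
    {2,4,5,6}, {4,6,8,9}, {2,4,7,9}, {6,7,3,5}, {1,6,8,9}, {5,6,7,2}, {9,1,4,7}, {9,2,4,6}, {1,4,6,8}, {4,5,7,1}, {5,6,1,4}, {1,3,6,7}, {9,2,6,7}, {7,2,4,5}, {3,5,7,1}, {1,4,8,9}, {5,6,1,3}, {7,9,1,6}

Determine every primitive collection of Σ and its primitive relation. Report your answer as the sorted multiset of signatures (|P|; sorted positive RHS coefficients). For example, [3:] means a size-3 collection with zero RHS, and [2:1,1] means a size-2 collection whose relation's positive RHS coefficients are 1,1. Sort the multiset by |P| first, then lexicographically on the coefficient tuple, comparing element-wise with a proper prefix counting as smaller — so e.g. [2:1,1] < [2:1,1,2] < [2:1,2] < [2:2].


12 minimal non-faces of Δ(Σ) (on 9 rays):

  P = {1,2}:  v_{1} + v_{2} = 0  ⟹  sig = [2:]
  P = {3,9}:  v_{3} + v_{9} = v_{1}  ⟹  sig = [2:1]
  P = {5,9}:  v_{5} + v_{9} = v_{4}  ⟹  sig = [2:1]
  P = {3,4}:  v_{3} + v_{4} = v_{1} + v_{5}  ⟹  sig = [2:1,1]
  P = {7,8}:  v_{7} + v_{8} = v_{1} + v_{9}  ⟹  sig = [2:1,1]
  P = {2,3}:  v_{2} + v_{3} = v_{5} + v_{6} + v_{7}  ⟹  sig = [2:1,1,1]
  P = {2,8}:  v_{2} + v_{8} = v_{4} + v_{6} + v_{9}  ⟹  sig = [2:1,1,1]
  P = {3,8}:  v_{3} + v_{8} = 2·v_{1} + v_{4} + v_{6}  ⟹  sig = [2:1,1,2]
  P = {5,8}:  v_{5} + v_{8} = v_{1} + 2·v_{4} + v_{6}  ⟹  sig = [2:1,1,2]
  P = {4,6,7}:  v_{4} + v_{6} + v_{7} = 0  ⟹  sig = [3:]
  P = {1,4,6,9}:  v_{1} + v_{4} + v_{6} + v_{9} = v_{8}  ⟹  sig = [4:1]
  P = {1,5,6,7}:  v_{1} + v_{5} + v_{6} + v_{7} = v_{3}  ⟹  sig = [4:1]

Sorted signature multiset PRS(X):
{ [2:],  [2:1] ×2,  [2:1,1] ×2,  [2:1,1,1] ×2,  [2:1,1,2] ×2,  [3:],  [4:1] ×2 }


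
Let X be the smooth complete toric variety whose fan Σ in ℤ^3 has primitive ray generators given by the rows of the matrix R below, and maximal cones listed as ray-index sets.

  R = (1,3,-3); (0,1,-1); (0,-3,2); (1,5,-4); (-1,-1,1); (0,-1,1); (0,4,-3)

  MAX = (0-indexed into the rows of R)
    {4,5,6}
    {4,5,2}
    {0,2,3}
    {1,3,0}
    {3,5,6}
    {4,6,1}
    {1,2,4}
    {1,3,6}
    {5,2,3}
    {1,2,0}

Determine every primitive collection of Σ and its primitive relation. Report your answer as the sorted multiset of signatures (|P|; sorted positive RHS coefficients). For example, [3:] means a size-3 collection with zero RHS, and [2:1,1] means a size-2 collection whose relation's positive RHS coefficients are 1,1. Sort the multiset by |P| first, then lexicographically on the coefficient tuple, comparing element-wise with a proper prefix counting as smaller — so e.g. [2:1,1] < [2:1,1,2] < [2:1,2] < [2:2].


|primitive collections| = 7. Relations:

  P={1,5}:  v_{1} + v_{5} = 0 ; sig = [2:]
  P={2,6}:  v_{2} + v_{6} = v_{1} ; sig = [2:1]
  P={3,4}:  v_{3} + v_{4} = v_{6} ; sig = [2:1]
  P={0,5}:  v_{0} + v_{5} = v_{2} + v_{3} ; sig = [2:1,1]
  P={0,6}:  v_{0} + v_{6} = 2·v_{1} + v_{3} ; sig = [2:1,2]
  P={0,4}:  v_{0} + v_{4} = 2·v_{1} ; sig = [2:2]
  P={1,2,3}:  v_{1} + v_{2} + v_{3} = v_{0} ; sig = [3:1]

Signatures (|P|; sorted positive RHS coefficients), sorted:
{ [2:],  [2:1] ×2,  [2:1,1],  [2:1,2],  [2:2],  [3:1] }


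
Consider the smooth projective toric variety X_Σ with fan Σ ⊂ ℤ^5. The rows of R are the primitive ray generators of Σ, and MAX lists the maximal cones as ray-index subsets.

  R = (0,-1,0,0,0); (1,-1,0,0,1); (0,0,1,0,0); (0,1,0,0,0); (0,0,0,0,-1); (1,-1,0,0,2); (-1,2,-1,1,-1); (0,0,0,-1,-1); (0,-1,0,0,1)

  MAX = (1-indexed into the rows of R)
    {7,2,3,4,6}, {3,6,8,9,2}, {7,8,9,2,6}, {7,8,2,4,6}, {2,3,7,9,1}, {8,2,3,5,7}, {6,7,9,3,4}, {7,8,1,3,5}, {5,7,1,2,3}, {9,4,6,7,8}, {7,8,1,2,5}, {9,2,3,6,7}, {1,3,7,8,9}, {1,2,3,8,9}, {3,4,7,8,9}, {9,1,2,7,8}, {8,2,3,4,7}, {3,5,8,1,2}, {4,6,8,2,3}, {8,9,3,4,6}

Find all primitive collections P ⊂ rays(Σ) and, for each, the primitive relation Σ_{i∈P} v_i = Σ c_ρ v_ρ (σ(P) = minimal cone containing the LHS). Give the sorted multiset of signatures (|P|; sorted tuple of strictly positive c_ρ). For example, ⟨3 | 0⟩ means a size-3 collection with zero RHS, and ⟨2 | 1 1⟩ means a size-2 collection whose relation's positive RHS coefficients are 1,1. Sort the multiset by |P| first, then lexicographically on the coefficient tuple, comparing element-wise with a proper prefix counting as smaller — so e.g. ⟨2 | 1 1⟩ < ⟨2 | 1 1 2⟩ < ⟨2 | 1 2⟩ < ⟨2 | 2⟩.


Δ(Σ) — 9 vertices, 9 min non-faces:

  P={1,4}:  v_{1} + v_{4} = 0  ⇒ sig = ⟨2 | 0⟩
  P={5,6}:  v_{5} + v_{6} = v_{2}  ⇒ sig = ⟨2 | 1⟩
  P={5,9}:  v_{5} + v_{9} = v_{1}  ⇒ sig = ⟨2 | 1⟩
  P={1,6}:  v_{1} + v_{6} = v_{2} + v_{9}  ⇒ sig = ⟨2 | 1 1⟩
  P={4,5}:  v_{4} + v_{5} = v_{2} + v_{3} + v_{7} + v_{8}  ⇒ sig = ⟨2 | 1 1 1 1⟩
  P={2,4,9}:  v_{2} + v_{4} + v_{9} = v_{6}  ⇒ sig = ⟨3 | 1⟩
  P={3,6,7,8}:  v_{3} + v_{6} + v_{7} + v_{8} = v_{4}  ⇒ sig = ⟨4 | 1⟩
  P={2,3,7,8,9}:  v_{2} + v_{3} + v_{7} + v_{8} + v_{9} = 0  ⇒ sig = ⟨5 | 0⟩
  P={1,2,3,7,8}:  v_{1} + v_{2} + v_{3} + v_{7} + v_{8} = v_{5}  ⇒ sig = ⟨5 | 1⟩

Signatures (|P|; sorted positive RHS coefficients), sorted:
    ⟨2 | 0⟩
    ⟨2 | 1⟩
    ⟨2 | 1⟩
    ⟨2 | 1 1⟩
    ⟨2 | 1 1 1 1⟩
    ⟨3 | 1⟩
    ⟨4 | 1⟩
    ⟨5 | 0⟩
    ⟨5 | 1⟩


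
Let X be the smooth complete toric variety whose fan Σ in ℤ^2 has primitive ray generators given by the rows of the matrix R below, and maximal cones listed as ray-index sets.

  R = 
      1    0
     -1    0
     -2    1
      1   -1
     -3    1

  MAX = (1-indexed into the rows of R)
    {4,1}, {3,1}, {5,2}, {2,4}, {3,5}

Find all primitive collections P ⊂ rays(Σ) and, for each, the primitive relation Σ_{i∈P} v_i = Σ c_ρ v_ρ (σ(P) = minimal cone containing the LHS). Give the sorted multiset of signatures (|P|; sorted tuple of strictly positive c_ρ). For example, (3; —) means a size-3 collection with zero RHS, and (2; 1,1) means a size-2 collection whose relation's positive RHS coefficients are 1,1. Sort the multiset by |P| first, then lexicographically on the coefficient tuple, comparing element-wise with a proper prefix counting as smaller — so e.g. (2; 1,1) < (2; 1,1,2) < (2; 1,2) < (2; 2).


5 minimal non-faces of Δ(Σ) (on 5 rays):

  P={1,2}:  v_{1} + v_{2} = 0 — sig = (2; —)
  P={1,5}:  v_{1} + v_{5} = v_{3} — sig = (2; 1)
  P={2,3}:  v_{2} + v_{3} = v_{5} — sig = (2; 1)
  P={3,4}:  v_{3} + v_{4} = v_{2} — sig = (2; 1)
  P={4,5}:  v_{4} + v_{5} = 2·v_{2} — sig = (2; 2)

so the primitive-relation signature multiset is
    |P|=2: 5 collections, coeffs (), (1), (1), (1), (2)


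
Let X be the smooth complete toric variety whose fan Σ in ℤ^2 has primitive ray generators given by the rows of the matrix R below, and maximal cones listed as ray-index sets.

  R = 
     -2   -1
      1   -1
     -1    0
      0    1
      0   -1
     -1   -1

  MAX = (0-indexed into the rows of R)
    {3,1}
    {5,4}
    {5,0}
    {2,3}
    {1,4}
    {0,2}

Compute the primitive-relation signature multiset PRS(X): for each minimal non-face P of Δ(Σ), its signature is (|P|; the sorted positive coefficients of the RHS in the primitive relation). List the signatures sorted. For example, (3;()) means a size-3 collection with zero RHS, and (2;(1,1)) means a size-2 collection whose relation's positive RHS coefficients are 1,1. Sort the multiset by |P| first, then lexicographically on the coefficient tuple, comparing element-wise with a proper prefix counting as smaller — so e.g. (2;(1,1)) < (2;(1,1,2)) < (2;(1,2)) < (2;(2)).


9 collections generate NE(X_Σ); each relation:

  P = {3,4}:  v_{3} + v_{4} = 0  ⟹  sig = (2;())
  P = {1,2}:  v_{1} + v_{2} = v_{4}  ⟹  sig = (2;(1))
  P = {2,4}:  v_{2} + v_{4} = v_{5}  ⟹  sig = (2;(1))
  P = {2,5}:  v_{2} + v_{5} = v_{0}  ⟹  sig = (2;(1))
  P = {3,5}:  v_{3} + v_{5} = v_{2}  ⟹  sig = (2;(1))
  P = {0,1}:  v_{0} + v_{1} = v_{4} + v_{5}  ⟹  sig = (2;(1,1))
  P = {0,3}:  v_{0} + v_{3} = 2·v_{2}  ⟹  sig = (2;(2))
  P = {0,4}:  v_{0} + v_{4} = 2·v_{5}  ⟹  sig = (2;(2))
  P = {1,5}:  v_{1} + v_{5} = 2·v_{4}  ⟹  sig = (2;(2))

Hence PRS(X_Σ) =
[(2;()), (2;(1)), (2;(1)), (2;(1)), (2;(1)), (2;(1,1)), (2;(2)), (2;(2)), (2;(2))]


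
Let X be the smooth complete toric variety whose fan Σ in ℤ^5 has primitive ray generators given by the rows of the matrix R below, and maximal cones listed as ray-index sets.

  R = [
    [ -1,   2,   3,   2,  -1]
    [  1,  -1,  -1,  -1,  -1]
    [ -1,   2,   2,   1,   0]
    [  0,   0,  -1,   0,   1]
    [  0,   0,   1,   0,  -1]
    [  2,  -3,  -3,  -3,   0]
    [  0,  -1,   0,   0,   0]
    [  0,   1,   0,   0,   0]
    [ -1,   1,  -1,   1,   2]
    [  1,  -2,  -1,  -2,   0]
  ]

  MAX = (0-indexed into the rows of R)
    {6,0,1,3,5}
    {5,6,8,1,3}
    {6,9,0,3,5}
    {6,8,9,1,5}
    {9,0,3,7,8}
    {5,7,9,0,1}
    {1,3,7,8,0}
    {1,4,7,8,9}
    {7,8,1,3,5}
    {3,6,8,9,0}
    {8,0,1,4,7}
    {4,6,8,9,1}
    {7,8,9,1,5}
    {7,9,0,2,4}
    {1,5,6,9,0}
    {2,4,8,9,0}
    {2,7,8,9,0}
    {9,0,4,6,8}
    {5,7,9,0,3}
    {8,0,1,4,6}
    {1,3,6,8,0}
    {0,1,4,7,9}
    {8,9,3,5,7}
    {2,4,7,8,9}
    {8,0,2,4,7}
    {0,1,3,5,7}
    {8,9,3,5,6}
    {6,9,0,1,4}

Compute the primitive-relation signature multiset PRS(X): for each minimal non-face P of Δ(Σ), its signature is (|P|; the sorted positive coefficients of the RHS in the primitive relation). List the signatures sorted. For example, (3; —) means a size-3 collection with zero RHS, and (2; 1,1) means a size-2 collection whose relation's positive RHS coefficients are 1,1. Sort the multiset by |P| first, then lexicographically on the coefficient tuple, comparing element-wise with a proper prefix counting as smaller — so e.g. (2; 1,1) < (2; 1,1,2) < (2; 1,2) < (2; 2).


Minimal non-faces — 11 found among 10 rays, 28 max cones:

  {3,4}:  v_{3} + v_{4} = 0  →  sig = (2; —)
  {6,7}:  v_{6} + v_{7} = 0  →  sig = (2; —)
  {1,2}:  v_{1} + v_{2} = v_{4} + v_{7}  →  sig = (2; 1,1)
  {2,5}:  v_{2} + v_{5} = v_{7} + v_{9}  →  sig = (2; 1,1)
  {4,5}:  v_{4} + v_{5} = v_{1} + v_{9}  →  sig = (2; 1,1)
  {2,3}:  v_{2} + v_{3} = v_{0} + v_{7} + v_{8} + v_{9}  →  sig = (2; 1,1,1,1)
  {2,6}:  v_{2} + v_{6} = v_{0} + v_{4} + v_{8} + v_{9}  →  sig = (2; 1,1,1,1)
  {0,5,8}:  v_{0} + v_{5} + v_{8} = v_{3}  →  sig = (3; 1)
  {1,3,9}:  v_{1} + v_{3} + v_{9} = v_{5}  →  sig = (3; 1)
  {0,1,8,9}:  v_{0} + v_{1} + v_{8} + v_{9} = 0  →  sig = (4; —)
  {0,4,7,8,9}:  v_{0} + v_{4} + v_{7} + v_{8} + v_{9} = v_{2}  →  sig = (5; 1)

Signatures (|P|; sorted positive RHS coefficients), sorted:
{ (2; —) ×2,  (2; 1,1) ×3,  (2; 1,1,1,1) ×2,  (3; 1) ×2,  (4; —),  (5; 1) }
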